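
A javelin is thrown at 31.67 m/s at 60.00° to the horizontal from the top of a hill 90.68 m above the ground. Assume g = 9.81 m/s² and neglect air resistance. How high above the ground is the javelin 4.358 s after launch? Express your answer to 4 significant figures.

117.1 m

v_y0 = 31.67 sin 60.00° = 27.427 m/s.
y(t) = 90.68 + v_y0 t − ½ g t² = 90.68 + 27.427×4.358 − ½×9.81×4.358² = 117.1 m.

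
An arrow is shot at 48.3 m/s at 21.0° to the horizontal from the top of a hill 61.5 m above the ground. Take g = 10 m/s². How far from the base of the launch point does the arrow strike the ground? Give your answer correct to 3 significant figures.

Components: v_x = 48.3 cos 21.0° = 45.09 m/s, v_y = 48.3 sin 21.0° = 17.31 m/s.
Vertical: 0 = 61.5 + 17.31 t − ½(10) t² ⇒ 5.000 t² − 17.31 t − 61.5 = 0.
t = [17.31 + √(299.6 + 1230)] / 10.00 = 5.642 s.
Horizontal: R = v_x · t = 45.09 × 5.642 = 254 m.

254 m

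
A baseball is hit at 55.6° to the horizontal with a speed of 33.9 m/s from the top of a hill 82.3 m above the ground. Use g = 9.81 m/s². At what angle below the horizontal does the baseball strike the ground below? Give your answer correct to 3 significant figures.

v_x = 33.9 cos 55.6° = 19.15 m/s.
At impact |v_y| = √(v_y0² + 2 g h) = √(27.97² + 2×9.81×82.3) = 48.96 m/s.
Angle below horizontal = arctan(|v_y| / v_x) = arctan(48.96 / 19.15) = 68.6°.

68.6°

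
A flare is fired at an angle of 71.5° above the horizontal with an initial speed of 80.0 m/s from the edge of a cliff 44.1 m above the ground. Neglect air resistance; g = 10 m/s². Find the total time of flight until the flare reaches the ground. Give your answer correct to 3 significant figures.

15.7 s

Vertical component: v_y = 80.0 sin 71.5° = 75.87 m/s.
Taking up as positive with launch at y = 44.1 m, landing at y = 0: 0 = 44.1 + 75.87 t − ½(10) t².
Solving 5.000 t² − 75.87 t − 44.1 = 0 gives t = [75.87 + √(75.87² + 4·5.000·44.1)] / 10.00 = 15.7 s.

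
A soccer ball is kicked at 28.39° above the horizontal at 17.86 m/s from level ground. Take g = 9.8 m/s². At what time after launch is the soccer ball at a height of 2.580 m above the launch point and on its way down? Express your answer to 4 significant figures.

1.340 s

v_y0 = 17.86 sin 28.39° = 8.4919 m/s.
Set y = v_y0 t − ½ g t² = 2.580: 4.900 t² − 8.4919 t + 2.580 = 0.
t = [8.4919 ± √(72.112 − 50.568)] / 9.8 = (8.4919 ± 4.6416) / 9.8, giving t = 0.3929 s or t = 1.340 s.
On the way down corresponds to the larger root: t = 1.340 s.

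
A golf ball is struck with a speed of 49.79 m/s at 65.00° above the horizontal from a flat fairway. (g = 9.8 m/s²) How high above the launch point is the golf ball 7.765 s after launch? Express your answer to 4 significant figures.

v_y0 = 49.79 sin 65.00° = 45.125 m/s.
y(t) = v_y0 t − ½ g t² = 45.125×7.765 − 4.900×7.765² = 54.95 m.

54.95 m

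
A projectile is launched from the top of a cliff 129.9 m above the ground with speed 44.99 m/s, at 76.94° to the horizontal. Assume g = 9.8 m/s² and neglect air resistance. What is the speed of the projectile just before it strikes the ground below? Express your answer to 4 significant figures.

67.60 m/s

v_x = 44.99 cos 76.94° = 10.166 m/s is unchanged throughout.
For the vertical component, v_y² = v_y0² + 2 g h = (43.826)² + 2×9.8×129.9 = 4466.8, so |v_y| = 66.834 m/s.
Impact speed = √(v_x² + v_y²) = √(103.35 + 4466.8) = 67.60 m/s.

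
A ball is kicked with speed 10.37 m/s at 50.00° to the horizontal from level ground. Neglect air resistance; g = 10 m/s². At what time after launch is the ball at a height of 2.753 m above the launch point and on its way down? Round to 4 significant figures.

v_y0 = 10.37 sin 50.00° = 7.9439 m/s.
Set y = v_y0 t − ½ g t² = 2.753: 5.000 t² − 7.9439 t + 2.753 = 0.
t = [7.9439 ± √(63.106 − 55.060)] / 10 = (7.9439 ± 2.8365) / 10, giving t = 0.5107 s or t = 1.078 s.
On the way down corresponds to the larger root: t = 1.078 s.

1.078 s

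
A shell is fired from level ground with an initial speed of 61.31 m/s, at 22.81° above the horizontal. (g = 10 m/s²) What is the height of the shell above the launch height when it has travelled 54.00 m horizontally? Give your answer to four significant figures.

v_x = 61.31 cos 22.81° = 56.515 m/s, v_y0 = 61.31 sin 22.81° = 23.768 m/s.
Time to reach x = 54.00 m: t = x / v_x = 54.00 / 56.515 = 0.95550 s.
y = v_y0 t − ½ g t² = 23.768×0.95550 − 5.000×0.95550² = 18.15 m.

18.15 m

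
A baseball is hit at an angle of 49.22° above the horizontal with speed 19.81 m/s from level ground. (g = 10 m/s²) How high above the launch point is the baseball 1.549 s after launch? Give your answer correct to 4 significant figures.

v_y0 = 19.81 sin 49.22° = 15.001 m/s.
y(t) = v_y0 t − ½ g t² = 15.001×1.549 − 5.000×1.549² = 11.24 m.

11.24 m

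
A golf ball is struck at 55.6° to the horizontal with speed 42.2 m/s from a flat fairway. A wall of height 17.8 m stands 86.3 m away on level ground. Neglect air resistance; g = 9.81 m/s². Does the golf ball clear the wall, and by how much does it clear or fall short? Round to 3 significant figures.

Yes — it clears the wall by 44.0 m.

v_x = 42.2 cos 55.6° = 23.84 m/s; v_y0 = 42.2 sin 55.6° = 34.82 m/s.
Time to reach the wall: t = 86.3 / 23.84 = 3.620 s.
Height at that point: y = 34.82×3.620 − 4.905×3.620² = 61.77 m.
That is 61.77 − 17.8 = 44.0 m above the top of the wall, so the golf ball clears it.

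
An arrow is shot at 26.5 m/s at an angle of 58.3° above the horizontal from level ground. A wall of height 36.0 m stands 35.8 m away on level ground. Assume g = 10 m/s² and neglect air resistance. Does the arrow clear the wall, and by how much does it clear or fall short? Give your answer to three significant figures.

No — it falls 11.1 m short of clearing the wall.

v_x = 26.5 cos 58.3° = 13.92 m/s; v_y0 = 26.5 sin 58.3° = 22.55 m/s.
Time to reach the wall: t = 35.8 / 13.92 = 2.572 s.
Height at that point: y = 22.55×2.572 − 5.000×2.572² = 24.92 m.
That is 36.0 − 24.92 = 11.1 m below the top of the wall, so the arrow does not clear it.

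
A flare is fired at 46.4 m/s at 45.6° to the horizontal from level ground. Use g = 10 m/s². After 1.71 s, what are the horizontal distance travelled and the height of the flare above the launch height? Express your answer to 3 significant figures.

x = 55.5 m, y = 42.1 m

v_x = 46.4 cos 45.6° = 32.46 m/s; v_y0 = 46.4 sin 45.6° = 33.15 m/s.
x = v_x t = 32.46 × 1.71 = 55.5 m.
y = v_y0 t − ½ g t² = 33.15×1.71 − 5.000×1.71² = 42.1 m.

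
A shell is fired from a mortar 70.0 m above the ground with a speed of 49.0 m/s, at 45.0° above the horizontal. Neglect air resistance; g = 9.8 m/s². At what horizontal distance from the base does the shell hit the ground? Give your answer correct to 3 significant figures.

Components: v_x = 49.0 cos 45.0° = 34.65 m/s, v_y = 49.0 sin 45.0° = 34.65 m/s.
Vertical: 0 = 70.0 + 34.65 t − ½(9.8) t² ⇒ 4.900 t² − 34.65 t − 70.0 = 0.
t = [34.65 + √(1201 + 1372)] / 9.800 = 8.712 s.
Horizontal: R = v_x · t = 34.65 × 8.712 = 302 m.

302 m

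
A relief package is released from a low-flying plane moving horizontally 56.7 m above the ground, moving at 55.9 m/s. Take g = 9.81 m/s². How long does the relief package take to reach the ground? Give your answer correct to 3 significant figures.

3.40 s

The horizontal speed doesn't affect the fall. With v_y0 = 0, h = ½ g t².
t = √(2 × 56.7 / 9.81) = √11.56 = 3.40 s.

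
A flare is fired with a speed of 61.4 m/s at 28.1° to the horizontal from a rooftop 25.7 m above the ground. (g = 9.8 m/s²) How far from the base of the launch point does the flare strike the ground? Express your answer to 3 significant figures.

362 m

Components: v_x = 61.4 cos 28.1° = 54.16 m/s, v_y = 61.4 sin 28.1° = 28.92 m/s.
Vertical: 0 = 25.7 + 28.92 t − ½(9.8) t² ⇒ 4.900 t² − 28.92 t − 25.7 = 0.
t = [28.92 + √(836.4 + 503.7)] / 9.800 = 6.686 s.
Horizontal: R = v_x · t = 54.16 × 6.686 = 362 m.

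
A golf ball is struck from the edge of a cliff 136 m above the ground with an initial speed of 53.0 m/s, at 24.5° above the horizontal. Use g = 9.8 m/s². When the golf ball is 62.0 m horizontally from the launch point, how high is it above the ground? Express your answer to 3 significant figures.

v_x = 53.0 cos 24.5° = 48.23 m/s, v_y0 = 53.0 sin 24.5° = 21.98 m/s.
Time to reach x = 62.0 m: t = x / v_x = 62.0 / 48.23 = 1.286 s.
y = 136 + v_y0 t − ½ g t² = 136 + 21.98×1.286 − 4.900×1.286² = 156 m.

156 m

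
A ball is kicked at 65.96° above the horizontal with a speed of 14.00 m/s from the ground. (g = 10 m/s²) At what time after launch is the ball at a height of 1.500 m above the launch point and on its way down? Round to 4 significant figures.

2.434 s

v_y0 = 14.00 sin 65.96° = 12.786 m/s.
Set y = v_y0 t − ½ g t² = 1.500: 5.000 t² − 12.786 t + 1.500 = 0.
t = [12.786 ± √(163.48 − 30.000)] / 10 = (12.786 ± 11.553) / 10, giving t = 0.1233 s or t = 2.434 s.
On the way down corresponds to the larger root: t = 2.434 s.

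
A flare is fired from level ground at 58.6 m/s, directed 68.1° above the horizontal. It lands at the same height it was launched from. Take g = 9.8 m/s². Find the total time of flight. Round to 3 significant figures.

Vertical component: v_y = 58.6 sin 68.1° = 54.37 m/s.
For a projectile landing at launch height, time of flight is t = 2 v_y / g = 2 × 54.37 / 9.8 = 11.1 s.

11.1 s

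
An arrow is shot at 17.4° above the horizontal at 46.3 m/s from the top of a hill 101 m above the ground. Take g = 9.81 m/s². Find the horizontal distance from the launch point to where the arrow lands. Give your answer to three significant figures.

272 m

Components: v_x = 46.3 cos 17.4° = 44.18 m/s, v_y = 46.3 sin 17.4° = 13.85 m/s.
Vertical: 0 = 101 + 13.85 t − ½(9.81) t² ⇒ 4.905 t² − 13.85 t − 101 = 0.
t = [13.85 + √(191.8 + 1982)] / 9.810 = 6.165 s.
Horizontal: R = v_x · t = 44.18 × 6.165 = 272 m.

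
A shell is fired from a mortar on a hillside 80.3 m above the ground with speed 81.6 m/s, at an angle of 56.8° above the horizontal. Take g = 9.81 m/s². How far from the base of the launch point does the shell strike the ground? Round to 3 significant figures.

671 m

Components: v_x = 81.6 cos 56.8° = 44.68 m/s, v_y = 81.6 sin 56.8° = 68.28 m/s.
Vertical: 0 = 80.3 + 68.28 t − ½(9.81) t² ⇒ 4.905 t² − 68.28 t − 80.3 = 0.
t = [68.28 + √(4662 + 1575)] / 9.810 = 15.01 s.
Horizontal: R = v_x · t = 44.68 × 15.01 = 671 m.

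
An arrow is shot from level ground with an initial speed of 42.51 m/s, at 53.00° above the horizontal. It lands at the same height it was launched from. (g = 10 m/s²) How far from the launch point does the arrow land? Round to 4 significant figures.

173.7 m

For level ground, R = v₀² sin(2θ) / g.
sin(2 × 53.00°) = sin 106.00° = 0.9613.
R = (42.51)² × 0.9613 / 10 = 173.7 m.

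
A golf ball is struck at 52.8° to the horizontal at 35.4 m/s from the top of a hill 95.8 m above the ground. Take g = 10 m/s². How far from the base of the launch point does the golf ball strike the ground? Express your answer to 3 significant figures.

172 m

Components: v_x = 35.4 cos 52.8° = 21.40 m/s, v_y = 35.4 sin 52.8° = 28.20 m/s.
Vertical: 0 = 95.8 + 28.20 t − ½(10) t² ⇒ 5.000 t² − 28.20 t − 95.8 = 0.
t = [28.20 + √(795.2 + 1916)] / 10.00 = 8.027 s.
Horizontal: R = v_x · t = 21.40 × 8.027 = 172 m.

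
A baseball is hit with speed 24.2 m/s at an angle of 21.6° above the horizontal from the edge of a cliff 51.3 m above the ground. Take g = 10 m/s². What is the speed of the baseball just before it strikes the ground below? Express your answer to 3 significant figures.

v_x = 24.2 cos 21.6° = 22.50 m/s is unchanged throughout.
For the vertical component, v_y² = v_y0² + 2 g h = (8.909)² + 2×10×51.3 = 1105, so |v_y| = 33.24 m/s.
Impact speed = √(v_x² + v_y²) = √(506.2 + 1105) = 40.1 m/s.

40.1 m/s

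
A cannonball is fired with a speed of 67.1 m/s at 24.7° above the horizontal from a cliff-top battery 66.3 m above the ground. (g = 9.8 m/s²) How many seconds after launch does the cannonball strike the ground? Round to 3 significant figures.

7.52 s

Vertical component: v_y = 67.1 sin 24.7° = 28.04 m/s.
Taking up as positive with launch at y = 66.3 m, landing at y = 0: 0 = 66.3 + 28.04 t − ½(9.8) t².
Solving 4.900 t² − 28.04 t − 66.3 = 0 gives t = [28.04 + √(28.04² + 4·4.900·66.3)] / 9.800 = 7.52 s.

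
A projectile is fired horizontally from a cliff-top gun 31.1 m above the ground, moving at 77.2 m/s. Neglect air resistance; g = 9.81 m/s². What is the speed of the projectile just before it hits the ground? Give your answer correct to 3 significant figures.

81.1 m/s

Fall time: t = √(2 × 31.1 / 9.81) = 2.518 s.
At impact: v_x = 77.2 m/s (unchanged), v_y = g t = 9.81 × 2.518 = 24.70 m/s.
Speed = √(v_x² + v_y²) = √(5960 + 610.1) = 81.1 m/s.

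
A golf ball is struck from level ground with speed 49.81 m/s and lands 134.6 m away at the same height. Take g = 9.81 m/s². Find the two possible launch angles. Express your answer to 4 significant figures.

16.08° and 73.92°

Level-ground range: R = v₀² sin(2θ)/g ⇒ sin 2θ = R g / v₀² = 134.6×9.81/49.81² = 0.5322.
2θ = arcsin(0.5322) = 32.154° or 180° − 32.154° = 147.846°.
So θ = 16.08° or θ = 73.92°.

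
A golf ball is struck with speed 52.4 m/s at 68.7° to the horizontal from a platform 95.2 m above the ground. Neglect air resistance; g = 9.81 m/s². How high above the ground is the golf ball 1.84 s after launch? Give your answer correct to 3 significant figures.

v_y0 = 52.4 sin 68.7° = 48.82 m/s.
y(t) = 95.2 + v_y0 t − ½ g t² = 95.2 + 48.82×1.84 − ½×9.81×1.84² = 168 m.

168 m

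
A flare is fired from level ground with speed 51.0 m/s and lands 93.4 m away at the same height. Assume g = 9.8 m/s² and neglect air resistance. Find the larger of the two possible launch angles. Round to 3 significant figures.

Level-ground range: R = v₀² sin(2θ)/g ⇒ sin 2θ = R g / v₀² = 93.4×9.8/51.0² = 0.3519.
2θ = arcsin(0.3519) = 20.60° or 180° − 20.60° = 159.40°.
So θ = 10.3° or θ = 79.7°.

79.7°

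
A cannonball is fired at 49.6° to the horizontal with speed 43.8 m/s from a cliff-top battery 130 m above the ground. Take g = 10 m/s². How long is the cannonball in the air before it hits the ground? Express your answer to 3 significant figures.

9.43 s

Vertical component: v_y = 43.8 sin 49.6° = 33.36 m/s.
Taking up as positive with launch at y = 130 m, landing at y = 0: 0 = 130 + 33.36 t − ½(10) t².
Solving 5.000 t² − 33.36 t − 130 = 0 gives t = [33.36 + √(33.36² + 4·5.000·130)] / 10.00 = 9.43 s.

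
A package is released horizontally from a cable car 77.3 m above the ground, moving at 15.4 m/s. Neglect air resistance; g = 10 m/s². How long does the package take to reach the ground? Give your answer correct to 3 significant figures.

3.93 s

The horizontal speed doesn't affect the fall. With v_y0 = 0, h = ½ g t².
t = √(2 × 77.3 / 10) = √15.46 = 3.93 s.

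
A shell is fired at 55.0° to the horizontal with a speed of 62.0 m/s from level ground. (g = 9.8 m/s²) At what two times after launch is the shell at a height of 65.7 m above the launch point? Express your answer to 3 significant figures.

v_y0 = 62.0 sin 55.0° = 50.79 m/s.
Set y = v_y0 t − ½ g t² = 65.7: 4.900 t² − 50.79 t + 65.7 = 0.
t = [50.79 ± √(2580 − 1288)] / 9.8 = (50.79 ± 35.94) / 9.8, giving t = 1.52 s or t = 8.85 s.
So the shell is at 65.7 m at t = 1.52 s (rising) and t = 8.85 s (falling).

1.52 s and 8.85 s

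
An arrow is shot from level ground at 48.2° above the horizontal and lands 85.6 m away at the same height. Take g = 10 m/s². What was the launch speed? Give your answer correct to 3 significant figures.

29.3 m/s

On level ground, R = v₀² sin(2θ) / g, so v₀ = √(R g / sin 2θ).
sin(2 × 48.2°) = 0.9938.
v₀ = √(85.6 × 10 / 0.9938) = √861.3 = 29.3 m/s.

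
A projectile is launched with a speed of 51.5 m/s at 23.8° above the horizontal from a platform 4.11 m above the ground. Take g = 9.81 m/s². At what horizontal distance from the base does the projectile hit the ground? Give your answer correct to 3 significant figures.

209 m

Components: v_x = 51.5 cos 23.8° = 47.12 m/s, v_y = 51.5 sin 23.8° = 20.78 m/s.
Vertical: 0 = 4.11 + 20.78 t − ½(9.81) t² ⇒ 4.905 t² − 20.78 t − 4.11 = 0.
t = [20.78 + √(431.8 + 80.64)] / 9.810 = 4.426 s.
Horizontal: R = v_x · t = 47.12 × 4.426 = 209 m.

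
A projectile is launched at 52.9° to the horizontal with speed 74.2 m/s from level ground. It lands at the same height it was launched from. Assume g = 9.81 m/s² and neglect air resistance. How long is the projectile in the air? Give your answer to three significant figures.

12.1 s

Vertical component: v_y = 74.2 sin 52.9° = 59.18 m/s.
For a projectile landing at launch height, time of flight is t = 2 v_y / g = 2 × 59.18 / 9.81 = 12.1 s.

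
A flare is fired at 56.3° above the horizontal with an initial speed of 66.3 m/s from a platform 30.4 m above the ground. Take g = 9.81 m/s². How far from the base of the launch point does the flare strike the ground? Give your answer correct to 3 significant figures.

Components: v_x = 66.3 cos 56.3° = 36.79 m/s, v_y = 66.3 sin 56.3° = 55.16 m/s.
Vertical: 0 = 30.4 + 55.16 t − ½(9.81) t² ⇒ 4.905 t² − 55.16 t − 30.4 = 0.
t = [55.16 + √(3043 + 596.4)] / 9.810 = 11.77 s.
Horizontal: R = v_x · t = 36.79 × 11.77 = 433 m.

433 m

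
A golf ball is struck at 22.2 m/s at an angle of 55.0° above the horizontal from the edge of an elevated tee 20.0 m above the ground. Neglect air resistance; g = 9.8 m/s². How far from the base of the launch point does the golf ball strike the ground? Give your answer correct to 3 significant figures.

Components: v_x = 22.2 cos 55.0° = 12.73 m/s, v_y = 22.2 sin 55.0° = 18.19 m/s.
Vertical: 0 = 20.0 + 18.19 t − ½(9.8) t² ⇒ 4.900 t² − 18.19 t − 20.0 = 0.
t = [18.19 + √(330.9 + 392.0)] / 9.800 = 4.600 s.
Horizontal: R = v_x · t = 12.73 × 4.600 = 58.6 m.

58.6 m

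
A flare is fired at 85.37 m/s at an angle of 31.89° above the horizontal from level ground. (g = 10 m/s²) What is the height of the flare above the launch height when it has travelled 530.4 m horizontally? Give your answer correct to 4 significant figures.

62.29 m

v_x = 85.37 cos 31.89° = 72.485 m/s, v_y0 = 85.37 sin 31.89° = 45.100 m/s.
Time to reach x = 530.4 m: t = x / v_x = 530.4 / 72.485 = 7.3174 s.
y = v_y0 t − ½ g t² = 45.100×7.3174 − 5.000×7.3174² = 62.29 m.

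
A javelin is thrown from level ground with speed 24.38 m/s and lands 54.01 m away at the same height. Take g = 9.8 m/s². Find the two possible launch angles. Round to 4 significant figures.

31.47° and 58.53°

Level-ground range: R = v₀² sin(2θ)/g ⇒ sin 2θ = R g / v₀² = 54.01×9.8/24.38² = 0.8905.
2θ = arcsin(0.8905) = 62.936° or 180° − 62.936° = 117.064°.
So θ = 31.47° or θ = 58.53°.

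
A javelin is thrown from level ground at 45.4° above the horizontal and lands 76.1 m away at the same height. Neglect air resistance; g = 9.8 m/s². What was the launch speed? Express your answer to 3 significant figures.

On level ground, R = v₀² sin(2θ) / g, so v₀ = √(R g / sin 2θ).
sin(2 × 45.4°) = 0.9999.
v₀ = √(76.1 × 9.8 / 0.9999) = √745.9 = 27.3 m/s.

27.3 m/s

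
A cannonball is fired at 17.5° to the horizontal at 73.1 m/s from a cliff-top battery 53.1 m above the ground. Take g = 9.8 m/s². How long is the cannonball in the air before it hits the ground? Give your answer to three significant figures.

Vertical component: v_y = 73.1 sin 17.5° = 21.98 m/s.
Taking up as positive with launch at y = 53.1 m, landing at y = 0: 0 = 53.1 + 21.98 t − ½(9.8) t².
Solving 4.900 t² − 21.98 t − 53.1 = 0 gives t = [21.98 + √(21.98² + 4·4.900·53.1)] / 9.800 = 6.23 s.

6.23 s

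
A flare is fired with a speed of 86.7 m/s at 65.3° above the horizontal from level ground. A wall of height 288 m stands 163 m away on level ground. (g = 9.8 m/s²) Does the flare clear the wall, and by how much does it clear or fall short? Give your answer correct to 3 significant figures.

No — it falls 32.8 m short of clearing the wall.

v_x = 86.7 cos 65.3° = 36.23 m/s; v_y0 = 86.7 sin 65.3° = 78.77 m/s.
Time to reach the wall: t = 163 / 36.23 = 4.499 s.
Height at that point: y = 78.77×4.499 − 4.900×4.499² = 255.2 m.
That is 288 − 255.2 = 32.8 m below the top of the wall, so the flare does not clear it.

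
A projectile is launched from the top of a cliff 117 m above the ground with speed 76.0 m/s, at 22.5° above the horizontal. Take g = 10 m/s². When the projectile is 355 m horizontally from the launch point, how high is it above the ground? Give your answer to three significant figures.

136 m

v_x = 76.0 cos 22.5° = 70.21 m/s, v_y0 = 76.0 sin 22.5° = 29.08 m/s.
Time to reach x = 355 m: t = x / v_x = 355 / 70.21 = 5.056 s.
y = 117 + v_y0 t − ½ g t² = 117 + 29.08×5.056 − 5.000×5.056² = 136 m.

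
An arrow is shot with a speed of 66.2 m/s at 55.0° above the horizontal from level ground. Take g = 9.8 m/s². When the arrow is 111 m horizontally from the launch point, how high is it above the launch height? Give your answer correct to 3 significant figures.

v_x = 66.2 cos 55.0° = 37.97 m/s, v_y0 = 66.2 sin 55.0° = 54.23 m/s.
Time to reach x = 111 m: t = x / v_x = 111 / 37.97 = 2.923 s.
y = v_y0 t − ½ g t² = 54.23×2.923 − 4.900×2.923² = 117 m.

117 m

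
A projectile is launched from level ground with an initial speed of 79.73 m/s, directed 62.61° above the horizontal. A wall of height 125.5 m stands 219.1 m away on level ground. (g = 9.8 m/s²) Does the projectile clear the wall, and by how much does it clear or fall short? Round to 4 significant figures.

Yes — it clears the wall by 122.5 m.

v_x = 79.73 cos 62.61° = 36.679 m/s; v_y0 = 79.73 sin 62.61° = 70.792 m/s.
Time to reach the wall: t = 219.1 / 36.679 = 5.9734 s.
Height at that point: y = 70.792×5.9734 − 4.900×5.9734² = 248.03 m.
That is 248.03 − 125.5 = 122.5 m above the top of the wall, so the projectile clears it.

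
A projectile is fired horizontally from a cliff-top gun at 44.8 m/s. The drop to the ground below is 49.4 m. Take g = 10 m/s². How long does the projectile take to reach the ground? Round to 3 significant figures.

The horizontal speed doesn't affect the fall. With v_y0 = 0, h = ½ g t².
t = √(2 × 49.4 / 10) = √9.880 = 3.14 s.

3.14 s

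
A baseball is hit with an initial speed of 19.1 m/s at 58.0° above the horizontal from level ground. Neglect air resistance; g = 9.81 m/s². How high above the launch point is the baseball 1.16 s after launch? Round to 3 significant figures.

v_y0 = 19.1 sin 58.0° = 16.20 m/s.
y(t) = v_y0 t − ½ g t² = 16.20×1.16 − 4.905×1.16² = 12.2 m.

12.2 m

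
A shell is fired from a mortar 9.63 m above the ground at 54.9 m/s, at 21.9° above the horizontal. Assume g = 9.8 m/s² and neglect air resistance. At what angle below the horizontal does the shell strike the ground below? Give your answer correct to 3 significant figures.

25.8°

v_x = 54.9 cos 21.9° = 50.94 m/s.
At impact |v_y| = √(v_y0² + 2 g h) = √(20.48² + 2×9.8×9.63) = 24.66 m/s.
Angle below horizontal = arctan(|v_y| / v_x) = arctan(24.66 / 50.94) = 25.8°.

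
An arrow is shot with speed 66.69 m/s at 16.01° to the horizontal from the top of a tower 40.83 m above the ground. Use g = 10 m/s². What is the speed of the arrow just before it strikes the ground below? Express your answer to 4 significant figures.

v_x = 66.69 cos 16.01° = 64.103 m/s is unchanged throughout.
For the vertical component, v_y² = v_y0² + 2 g h = (18.393)² + 2×10×40.83 = 1154.9, so |v_y| = 33.984 m/s.
Impact speed = √(v_x² + v_y²) = √(4109.2 + 1154.9) = 72.55 m/s.

72.55 m/s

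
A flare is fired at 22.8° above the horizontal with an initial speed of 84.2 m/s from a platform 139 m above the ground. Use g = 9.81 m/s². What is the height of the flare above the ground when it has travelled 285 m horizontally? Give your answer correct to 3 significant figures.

193 m

v_x = 84.2 cos 22.8° = 77.62 m/s, v_y0 = 84.2 sin 22.8° = 32.63 m/s.
Time to reach x = 285 m: t = x / v_x = 285 / 77.62 = 3.672 s.
y = 139 + v_y0 t − ½ g t² = 139 + 32.63×3.672 − 4.905×3.672² = 193 m.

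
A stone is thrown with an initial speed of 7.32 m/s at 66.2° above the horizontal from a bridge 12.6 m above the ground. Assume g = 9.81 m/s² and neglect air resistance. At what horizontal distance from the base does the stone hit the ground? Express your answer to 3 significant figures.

7.16 m

Components: v_x = 7.32 cos 66.2° = 2.954 m/s, v_y = 7.32 sin 66.2° = 6.698 m/s.
Vertical: 0 = 12.6 + 6.698 t − ½(9.81) t² ⇒ 4.905 t² − 6.698 t − 12.6 = 0.
t = [6.698 + √(44.86 + 247.2)] / 9.810 = 2.425 s.
Horizontal: R = v_x · t = 2.954 × 2.425 = 7.16 m.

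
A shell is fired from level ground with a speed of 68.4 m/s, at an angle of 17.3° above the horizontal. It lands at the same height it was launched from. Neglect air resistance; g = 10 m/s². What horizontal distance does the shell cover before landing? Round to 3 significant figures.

266 m

Components: v_x = 68.4 cos 17.3° = 65.31 m/s, v_y = 68.4 sin 17.3° = 20.34 m/s.
Time of flight (same landing height): t = 2 v_y / g = 2 × 20.34 / 10 = 4.068 s.
Range: R = v_x · t = 65.31 × 4.068 = 266 m.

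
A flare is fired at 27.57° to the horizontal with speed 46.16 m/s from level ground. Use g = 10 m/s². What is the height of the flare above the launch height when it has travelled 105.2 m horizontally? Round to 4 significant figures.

21.88 m

v_x = 46.16 cos 27.57° = 40.918 m/s, v_y0 = 46.16 sin 27.57° = 21.364 m/s.
Time to reach x = 105.2 m: t = x / v_x = 105.2 / 40.918 = 2.5710 s.
y = v_y0 t − ½ g t² = 21.364×2.5710 − 5.000×2.5710² = 21.88 m.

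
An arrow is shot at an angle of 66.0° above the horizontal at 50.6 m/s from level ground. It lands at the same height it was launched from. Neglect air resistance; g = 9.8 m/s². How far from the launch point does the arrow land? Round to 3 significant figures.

194 m

Components: v_x = 50.6 cos 66.0° = 20.58 m/s, v_y = 50.6 sin 66.0° = 46.23 m/s.
Time of flight (same landing height): t = 2 v_y / g = 2 × 46.23 / 9.8 = 9.435 s.
Range: R = v_x · t = 20.58 × 9.435 = 194 m.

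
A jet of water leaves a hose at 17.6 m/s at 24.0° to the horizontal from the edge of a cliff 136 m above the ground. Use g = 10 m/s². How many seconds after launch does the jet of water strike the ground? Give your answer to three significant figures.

Vertical component: v_y = 17.6 sin 24.0° = 7.159 m/s.
Taking up as positive with launch at y = 136 m, landing at y = 0: 0 = 136 + 7.159 t − ½(10) t².
Solving 5.000 t² − 7.159 t − 136 = 0 gives t = [7.159 + √(7.159² + 4·5.000·136)] / 10.00 = 5.98 s.

5.98 s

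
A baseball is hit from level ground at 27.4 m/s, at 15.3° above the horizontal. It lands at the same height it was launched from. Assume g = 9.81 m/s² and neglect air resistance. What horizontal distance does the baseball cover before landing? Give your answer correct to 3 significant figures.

39.0 m

Components: v_x = 27.4 cos 15.3° = 26.43 m/s, v_y = 27.4 sin 15.3° = 7.230 m/s.
Time of flight (same landing height): t = 2 v_y / g = 2 × 7.230 / 9.81 = 1.474 s.
Range: R = v_x · t = 26.43 × 1.474 = 39.0 m.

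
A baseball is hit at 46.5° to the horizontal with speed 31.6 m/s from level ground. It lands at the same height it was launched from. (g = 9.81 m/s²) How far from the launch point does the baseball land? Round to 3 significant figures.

102 m

Components: v_x = 31.6 cos 46.5° = 21.75 m/s, v_y = 31.6 sin 46.5° = 22.92 m/s.
Time of flight (same landing height): t = 2 v_y / g = 2 × 22.92 / 9.81 = 4.673 s.
Range: R = v_x · t = 21.75 × 4.673 = 102 m.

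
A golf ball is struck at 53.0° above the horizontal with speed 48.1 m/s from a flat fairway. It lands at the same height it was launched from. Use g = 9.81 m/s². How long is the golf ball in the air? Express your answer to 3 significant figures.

7.83 s

Vertical component: v_y = 48.1 sin 53.0° = 38.41 m/s.
For a projectile landing at launch height, time of flight is t = 2 v_y / g = 2 × 38.41 / 9.81 = 7.83 s.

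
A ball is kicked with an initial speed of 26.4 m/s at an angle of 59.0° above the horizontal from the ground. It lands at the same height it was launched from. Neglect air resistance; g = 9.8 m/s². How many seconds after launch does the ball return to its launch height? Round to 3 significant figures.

Vertical component: v_y = 26.4 sin 59.0° = 22.63 m/s.
For a projectile landing at launch height, time of flight is t = 2 v_y / g = 2 × 22.63 / 9.8 = 4.62 s.

4.62 s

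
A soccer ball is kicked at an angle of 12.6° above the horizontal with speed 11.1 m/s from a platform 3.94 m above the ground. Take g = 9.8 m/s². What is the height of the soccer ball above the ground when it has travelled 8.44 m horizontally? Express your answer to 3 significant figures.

v_x = 11.1 cos 12.6° = 10.83 m/s, v_y0 = 11.1 sin 12.6° = 2.421 m/s.
Time to reach x = 8.44 m: t = x / v_x = 8.44 / 10.83 = 0.7793 s.
y = 3.94 + v_y0 t − ½ g t² = 3.94 + 2.421×0.7793 − 4.900×0.7793² = 2.85 m.

2.85 m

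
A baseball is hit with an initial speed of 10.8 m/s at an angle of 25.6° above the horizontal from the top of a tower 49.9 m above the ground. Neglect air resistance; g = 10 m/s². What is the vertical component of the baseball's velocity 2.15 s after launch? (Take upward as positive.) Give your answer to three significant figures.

-16.8 m/s

Initial vertical component: v_y0 = 10.8 sin 25.6° = 4.667 m/s.
v_y(t) = v_y0 − g t = 4.667 − 10 × 2.15 = -16.8 m/s.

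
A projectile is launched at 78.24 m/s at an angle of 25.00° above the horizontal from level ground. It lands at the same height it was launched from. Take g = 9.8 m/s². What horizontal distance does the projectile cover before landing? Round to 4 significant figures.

For level ground, R = v₀² sin(2θ) / g.
sin(2 × 25.00°) = sin 50.000° = 0.7660.
R = (78.24)² × 0.7660 / 9.8 = 478.5 m.

478.5 m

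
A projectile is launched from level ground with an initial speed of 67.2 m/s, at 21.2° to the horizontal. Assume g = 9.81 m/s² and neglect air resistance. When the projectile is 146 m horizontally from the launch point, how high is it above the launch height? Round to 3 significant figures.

v_x = 67.2 cos 21.2° = 62.65 m/s, v_y0 = 67.2 sin 21.2° = 24.30 m/s.
Time to reach x = 146 m: t = x / v_x = 146 / 62.65 = 2.330 s.
y = v_y0 t − ½ g t² = 24.30×2.330 − 4.905×2.330² = 30.0 m.

30.0 m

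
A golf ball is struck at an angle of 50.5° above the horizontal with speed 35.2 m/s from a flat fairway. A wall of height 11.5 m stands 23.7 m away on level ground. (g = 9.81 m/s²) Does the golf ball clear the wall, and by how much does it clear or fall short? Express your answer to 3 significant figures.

v_x = 35.2 cos 50.5° = 22.39 m/s; v_y0 = 35.2 sin 50.5° = 27.16 m/s.
Time to reach the wall: t = 23.7 / 22.39 = 1.059 s.
Height at that point: y = 27.16×1.059 − 4.905×1.059² = 23.26 m.
That is 23.26 − 11.5 = 11.8 m above the top of the wall, so the golf ball clears it.

Yes — it clears the wall by 11.8 m.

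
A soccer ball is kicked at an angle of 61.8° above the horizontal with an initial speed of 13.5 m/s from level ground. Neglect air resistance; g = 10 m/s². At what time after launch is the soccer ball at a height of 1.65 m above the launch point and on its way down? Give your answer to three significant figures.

v_y0 = 13.5 sin 61.8° = 11.90 m/s.
Set y = v_y0 t − ½ g t² = 1.65: 5.000 t² − 11.90 t + 1.65 = 0.
t = [11.90 ± √(141.6 − 33.00)] / 10 = (11.90 ± 10.42) / 10, giving t = 0.148 s or t = 2.23 s.
On the way down corresponds to the larger root: t = 2.23 s.

2.23 s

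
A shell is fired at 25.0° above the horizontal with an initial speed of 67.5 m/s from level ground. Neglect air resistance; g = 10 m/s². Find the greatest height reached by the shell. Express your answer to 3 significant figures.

40.7 m

Vertical component of launch velocity: v_y = 67.5 sin 25.0° = 28.53 m/s.
At the highest point the vertical velocity is zero, so v_y² = 2 g h_max.
h_max = (28.53)² / (2 × 10) = 814.0 / 20.00 = 40.7 m.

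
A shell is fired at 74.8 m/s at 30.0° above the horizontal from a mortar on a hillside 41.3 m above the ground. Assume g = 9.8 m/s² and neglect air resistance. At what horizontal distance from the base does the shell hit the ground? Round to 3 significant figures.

Components: v_x = 74.8 cos 30.0° = 64.78 m/s, v_y = 74.8 sin 30.0° = 37.40 m/s.
Vertical: 0 = 41.3 + 37.40 t − ½(9.8) t² ⇒ 4.900 t² − 37.40 t − 41.3 = 0.
t = [37.40 + √(1399 + 809.5)] / 9.800 = 8.612 s.
Horizontal: R = v_x · t = 64.78 × 8.612 = 558 m.

558 m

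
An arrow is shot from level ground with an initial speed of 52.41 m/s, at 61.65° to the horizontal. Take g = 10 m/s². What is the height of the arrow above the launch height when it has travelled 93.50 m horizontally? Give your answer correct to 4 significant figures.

102.7 m

v_x = 52.41 cos 61.65° = 24.887 m/s, v_y0 = 52.41 sin 61.65° = 46.124 m/s.
Time to reach x = 93.50 m: t = x / v_x = 93.50 / 24.887 = 3.7570 s.
y = v_y0 t − ½ g t² = 46.124×3.7570 − 5.000×3.7570² = 102.7 m.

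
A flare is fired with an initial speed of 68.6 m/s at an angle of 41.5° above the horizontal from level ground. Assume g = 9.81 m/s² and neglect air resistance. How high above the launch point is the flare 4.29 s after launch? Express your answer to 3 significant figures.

105 m

v_y0 = 68.6 sin 41.5° = 45.46 m/s.
y(t) = v_y0 t − ½ g t² = 45.46×4.29 − 4.905×4.29² = 105 m.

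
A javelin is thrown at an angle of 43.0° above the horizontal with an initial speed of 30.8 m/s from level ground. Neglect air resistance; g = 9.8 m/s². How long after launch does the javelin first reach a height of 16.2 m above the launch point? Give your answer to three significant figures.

v_y0 = 30.8 sin 43.0° = 21.01 m/s.
Set y = v_y0 t − ½ g t² = 16.2: 4.900 t² − 21.01 t + 16.2 = 0.
t = [21.01 ± √(441.4 − 317.5)] / 9.8 = (21.01 ± 11.13) / 9.8, giving t = 1.01 s or t = 3.28 s.
The javelin is on the way up at the first time, so t = 1.01 s.

1.01 s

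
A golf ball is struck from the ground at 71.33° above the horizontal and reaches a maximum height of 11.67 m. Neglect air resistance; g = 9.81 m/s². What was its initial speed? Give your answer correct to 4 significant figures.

15.97 m/s

At maximum height v_y = 0, so (v₀ sin θ)² = 2 g H.
v₀ sin 71.33° = √(2 × 9.81 × 11.67) = 15.132 m/s.
v₀ = 15.132 / sin 71.33° = 15.132 / 0.9474 = 15.97 m/s.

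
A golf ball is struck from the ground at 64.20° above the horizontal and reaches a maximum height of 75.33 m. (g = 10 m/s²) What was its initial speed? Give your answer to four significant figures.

At maximum height v_y = 0, so (v₀ sin θ)² = 2 g H.
v₀ sin 64.20° = √(2 × 10 × 75.33) = 38.815 m/s.
v₀ = 38.815 / sin 64.20° = 38.815 / 0.9003 = 43.11 m/s.

43.11 m/s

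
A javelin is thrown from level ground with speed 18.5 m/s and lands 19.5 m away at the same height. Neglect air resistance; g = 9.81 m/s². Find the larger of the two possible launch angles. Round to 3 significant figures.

73.0°

Level-ground range: R = v₀² sin(2θ)/g ⇒ sin 2θ = R g / v₀² = 19.5×9.81/18.5² = 0.5589.
2θ = arcsin(0.5589) = 33.98° or 180° − 33.98° = 146.02°.
So θ = 17.0° or θ = 73.0°.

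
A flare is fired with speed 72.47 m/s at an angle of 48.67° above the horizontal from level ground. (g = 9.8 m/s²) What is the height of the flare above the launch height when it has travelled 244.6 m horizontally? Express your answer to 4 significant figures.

v_x = 72.47 cos 48.67° = 47.859 m/s, v_y0 = 72.47 sin 48.67° = 54.419 m/s.
Time to reach x = 244.6 m: t = x / v_x = 244.6 / 47.859 = 5.1108 s.
y = v_y0 t − ½ g t² = 54.419×5.1108 − 4.900×5.1108² = 150.1 m.

150.1 m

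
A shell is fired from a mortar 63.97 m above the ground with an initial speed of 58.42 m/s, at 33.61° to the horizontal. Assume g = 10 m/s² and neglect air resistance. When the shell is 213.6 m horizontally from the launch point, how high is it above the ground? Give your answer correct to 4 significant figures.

109.6 m

v_x = 58.42 cos 33.61° = 48.654 m/s, v_y0 = 58.42 sin 33.61° = 32.338 m/s.
Time to reach x = 213.6 m: t = x / v_x = 213.6 / 48.654 = 4.3902 s.
y = 63.97 + v_y0 t − ½ g t² = 63.97 + 32.338×4.3902 − 5.000×4.3902² = 109.6 m.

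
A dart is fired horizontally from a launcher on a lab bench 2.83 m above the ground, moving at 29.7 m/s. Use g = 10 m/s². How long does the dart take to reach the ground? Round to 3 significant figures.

0.752 s

The horizontal speed doesn't affect the fall. With v_y0 = 0, h = ½ g t².
t = √(2 × 2.83 / 10) = √0.5660 = 0.752 s.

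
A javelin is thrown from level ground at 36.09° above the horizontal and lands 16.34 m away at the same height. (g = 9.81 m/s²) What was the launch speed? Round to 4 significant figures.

On level ground, R = v₀² sin(2θ) / g, so v₀ = √(R g / sin 2θ).
sin(2 × 36.09°) = 0.9520.
v₀ = √(16.34 × 9.81 / 0.9520) = √168.38 = 12.98 m/s.

12.98 m/s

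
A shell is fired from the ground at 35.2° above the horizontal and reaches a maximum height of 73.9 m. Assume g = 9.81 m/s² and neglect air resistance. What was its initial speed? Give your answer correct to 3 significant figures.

66.1 m/s

At maximum height v_y = 0, so (v₀ sin θ)² = 2 g H.
v₀ sin 35.2° = √(2 × 9.81 × 73.9) = 38.08 m/s.
v₀ = 38.08 / sin 35.2° = 38.08 / 0.5764 = 66.1 m/s.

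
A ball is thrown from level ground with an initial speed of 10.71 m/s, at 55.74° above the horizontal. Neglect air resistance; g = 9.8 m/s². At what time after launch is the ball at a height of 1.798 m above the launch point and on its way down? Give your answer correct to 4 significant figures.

1.573 s

v_y0 = 10.71 sin 55.74° = 8.8517 m/s.
Set y = v_y0 t − ½ g t² = 1.798: 4.900 t² − 8.8517 t + 1.798 = 0.
t = [8.8517 ± √(78.353 − 35.241)] / 9.8 = (8.8517 ± 6.5660) / 9.8, giving t = 0.2332 s or t = 1.573 s.
On the way down corresponds to the larger root: t = 1.573 s.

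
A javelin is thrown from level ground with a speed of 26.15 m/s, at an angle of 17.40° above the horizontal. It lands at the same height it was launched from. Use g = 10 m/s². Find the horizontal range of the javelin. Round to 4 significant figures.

39.03 m

For level ground, R = v₀² sin(2θ) / g.
sin(2 × 17.40°) = sin 34.800° = 0.5707.
R = (26.15)² × 0.5707 / 10 = 39.03 m.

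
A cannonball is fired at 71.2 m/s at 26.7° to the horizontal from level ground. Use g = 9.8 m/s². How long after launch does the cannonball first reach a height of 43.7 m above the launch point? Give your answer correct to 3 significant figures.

v_y0 = 71.2 sin 26.7° = 31.99 m/s.
Set y = v_y0 t − ½ g t² = 43.7: 4.900 t² − 31.99 t + 43.7 = 0.
t = [31.99 ± √(1023 − 856.5)] / 9.8 = (31.99 ± 12.90) / 9.8, giving t = 1.95 s or t = 4.58 s.
The cannonball is on the way up at the first time, so t = 1.95 s.

1.95 s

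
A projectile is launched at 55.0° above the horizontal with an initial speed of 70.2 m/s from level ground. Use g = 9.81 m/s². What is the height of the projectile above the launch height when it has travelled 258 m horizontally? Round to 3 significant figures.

167 m

v_x = 70.2 cos 55.0° = 40.27 m/s, v_y0 = 70.2 sin 55.0° = 57.50 m/s.
Time to reach x = 258 m: t = x / v_x = 258 / 40.27 = 6.407 s.
y = v_y0 t − ½ g t² = 57.50×6.407 − 4.905×6.407² = 167 m.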